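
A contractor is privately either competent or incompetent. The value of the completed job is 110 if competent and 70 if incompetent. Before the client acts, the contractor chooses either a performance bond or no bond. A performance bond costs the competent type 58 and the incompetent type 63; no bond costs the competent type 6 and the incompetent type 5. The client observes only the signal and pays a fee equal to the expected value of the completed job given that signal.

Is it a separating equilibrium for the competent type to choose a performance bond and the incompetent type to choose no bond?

No

If types separate, bond earns payment 110 and no bond earns 70.
Competent: bond gives 110 − 58 = 52; no bond gives 70 − 6 = 64. Would deviate. ✗
Incompetent: no bond gives 70 − 5 = 65; bond gives 110 − 63 = 47. No deviation. ✓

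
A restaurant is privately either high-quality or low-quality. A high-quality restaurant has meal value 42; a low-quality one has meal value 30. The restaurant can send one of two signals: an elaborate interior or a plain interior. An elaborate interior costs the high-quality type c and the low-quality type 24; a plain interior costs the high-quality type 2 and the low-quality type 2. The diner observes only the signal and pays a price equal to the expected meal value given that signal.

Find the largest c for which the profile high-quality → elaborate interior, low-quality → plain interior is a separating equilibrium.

14

Under separation: elaborate interior → high-quality (pays 42); plain interior → low-quality (pays 30).
Low-quality: 30 − 2 = 28 ≥ 42 − 24 = 18. Holds regardless of c. ✓
High-quality: 42 − c ≥ 30 − 2, so c ≤ 42 − 28 = 14.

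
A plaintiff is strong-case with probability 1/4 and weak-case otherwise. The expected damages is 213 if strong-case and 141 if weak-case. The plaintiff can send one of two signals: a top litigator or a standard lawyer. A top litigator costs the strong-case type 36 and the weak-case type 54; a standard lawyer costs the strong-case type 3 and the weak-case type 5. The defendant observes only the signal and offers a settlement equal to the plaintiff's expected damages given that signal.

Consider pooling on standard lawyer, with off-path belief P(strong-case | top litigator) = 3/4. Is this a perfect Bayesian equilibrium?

No

At the pooled signal (standard lawyer) the defendant holds the prior 1/4 and pays 1/4·213 + 3/4·141 = 159. Off-path (top litigator) belief 3/4 gives 3/4·213 + 1/4·141 = 195.
Strong-case: standard lawyer gives 159 − 3 = 156; top litigator gives 195 − 36 = 159. Deviates. ✗
Weak-case: standard lawyer gives 159 − 5 = 154; top litigator gives 195 − 54 = 141. Stays. ✓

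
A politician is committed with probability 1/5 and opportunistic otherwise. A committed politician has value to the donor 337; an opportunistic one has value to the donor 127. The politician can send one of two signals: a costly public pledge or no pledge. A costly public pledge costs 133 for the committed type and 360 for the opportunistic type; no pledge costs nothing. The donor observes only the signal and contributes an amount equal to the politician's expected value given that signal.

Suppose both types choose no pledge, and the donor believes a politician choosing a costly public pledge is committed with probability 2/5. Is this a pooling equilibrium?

Yes

At the pooled signal (no pledge) the donor holds the prior 1/5 and pays 1/5·337 + 4/5·127 = 169. Off-path (pledge) belief 2/5 gives 2/5·337 + 3/5·127 = 211.
Committed: no pledge gives 169 − 0 = 169; pledge gives 211 − 133 = 78. Stays. ✓
Opportunistic: no pledge gives 169 − 0 = 169; pledge gives 211 − 360 = -149. Stays. ✓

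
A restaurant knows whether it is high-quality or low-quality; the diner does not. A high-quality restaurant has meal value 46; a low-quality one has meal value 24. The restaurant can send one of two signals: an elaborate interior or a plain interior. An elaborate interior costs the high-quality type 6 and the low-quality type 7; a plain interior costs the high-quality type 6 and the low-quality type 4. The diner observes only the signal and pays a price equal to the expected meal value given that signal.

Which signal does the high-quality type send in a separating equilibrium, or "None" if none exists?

Try high-quality → elaborate interior, low-quality → plain interior:
  Under separation the diner infers type exactly: elaborate interior → high-quality (pays 46), plain interior → low-quality (pays 24).
  High-quality: elaborate interior gives 46 − 6 = 40; plain interior gives 24 − 6 = 18. No deviation. ✓
  Low-quality: plain interior gives 24 − 4 = 20; elaborate interior gives 46 − 7 = 39. Would deviate. ✗
Try high-quality → plain interior, low-quality → elaborate interior:
  Under separation the diner infers type exactly: plain interior → high-quality (pays 46), elaborate interior → low-quality (pays 24).
  High-quality: plain interior gives 46 − 6 = 40; elaborate interior gives 24 − 6 = 18. No deviation. ✓
  Low-quality: elaborate interior gives 24 − 7 = 17; plain interior gives 46 − 4 = 42. Would deviate. ✗
Neither assignment is incentive-compatible.

None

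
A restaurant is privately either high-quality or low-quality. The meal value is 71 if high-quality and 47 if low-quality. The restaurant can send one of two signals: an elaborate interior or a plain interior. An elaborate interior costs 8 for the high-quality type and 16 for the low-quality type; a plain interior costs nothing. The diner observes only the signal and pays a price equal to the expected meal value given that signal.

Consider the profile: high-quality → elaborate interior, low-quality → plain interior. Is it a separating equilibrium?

No

If types separate, elaborate interior earns payment 71 and plain interior earns 47.
High-quality: elaborate interior gives 71 − 8 = 63; plain interior gives 47 − 0 = 47. No deviation. ✓
Low-quality: plain interior gives 47 − 0 = 47; elaborate interior gives 71 − 16 = 55. Would deviate. ✗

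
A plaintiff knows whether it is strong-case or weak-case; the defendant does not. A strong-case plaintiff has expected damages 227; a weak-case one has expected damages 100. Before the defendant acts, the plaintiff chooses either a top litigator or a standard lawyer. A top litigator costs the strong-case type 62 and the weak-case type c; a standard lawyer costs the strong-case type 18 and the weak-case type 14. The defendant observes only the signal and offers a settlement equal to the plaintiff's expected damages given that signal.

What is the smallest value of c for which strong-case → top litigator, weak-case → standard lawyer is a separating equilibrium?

Under separation: top litigator → strong-case (pays 227); standard lawyer → weak-case (pays 100).
Strong-case: 227 − 62 = 165 ≥ 100 − 18 = 82. Holds regardless of c. ✓
Weak-case: 100 − 14 ≥ 227 − c, so c ≥ 227 − 86 = 141.

141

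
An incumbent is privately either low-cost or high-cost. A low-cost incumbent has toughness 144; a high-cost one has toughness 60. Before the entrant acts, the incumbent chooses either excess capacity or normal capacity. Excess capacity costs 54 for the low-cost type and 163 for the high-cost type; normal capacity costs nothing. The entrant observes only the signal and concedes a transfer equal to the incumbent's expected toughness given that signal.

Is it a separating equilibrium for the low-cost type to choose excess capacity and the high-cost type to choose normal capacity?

If types separate, excess capacity earns payment 144 and normal capacity earns 60.
Low-cost: excess capacity gives 144 − 54 = 90; normal capacity gives 60 − 0 = 60. No deviation. ✓
High-cost: normal capacity gives 60 − 0 = 60; excess capacity gives 144 − 163 = -19. No deviation. ✓
Both incentive constraints hold.

Yes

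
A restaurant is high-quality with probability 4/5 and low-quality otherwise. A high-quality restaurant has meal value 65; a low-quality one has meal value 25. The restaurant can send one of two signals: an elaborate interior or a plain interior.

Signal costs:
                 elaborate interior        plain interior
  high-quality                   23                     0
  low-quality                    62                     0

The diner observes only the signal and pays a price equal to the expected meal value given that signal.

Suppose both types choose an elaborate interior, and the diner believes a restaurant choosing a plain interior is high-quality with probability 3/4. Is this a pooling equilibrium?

At the pooled signal (elaborate interior) the diner holds the prior 4/5 and pays 4/5·65 + 1/5·25 = 57. Off-path (plain interior) belief 3/4 gives 3/4·65 + 1/4·25 = 55.
High-quality: elaborate interior gives 57 − 23 = 34; plain interior gives 55 − 0 = 55. Deviates. ✗
Low-quality: elaborate interior gives 57 − 62 = -5; plain interior gives 55 − 0 = 55. Deviates. ✗

No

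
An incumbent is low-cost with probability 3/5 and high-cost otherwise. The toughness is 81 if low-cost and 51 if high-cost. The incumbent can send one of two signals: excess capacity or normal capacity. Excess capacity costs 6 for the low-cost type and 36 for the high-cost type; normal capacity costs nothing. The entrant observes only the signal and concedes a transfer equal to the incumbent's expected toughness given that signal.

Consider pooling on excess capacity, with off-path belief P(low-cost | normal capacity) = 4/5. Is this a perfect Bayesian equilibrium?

No

On the equilibrium path (excess capacity) the entrant holds the prior 3/5 and pays 3/5·81 + 2/5·51 = 69. Off-path (normal capacity) belief 4/5 gives 4/5·81 + 1/5·51 = 75.
Low-cost: excess capacity gives 69 − 6 = 63; normal capacity gives 75 − 0 = 75. Deviates. ✗
High-cost: excess capacity gives 69 − 36 = 33; normal capacity gives 75 − 0 = 75. Deviates. ✗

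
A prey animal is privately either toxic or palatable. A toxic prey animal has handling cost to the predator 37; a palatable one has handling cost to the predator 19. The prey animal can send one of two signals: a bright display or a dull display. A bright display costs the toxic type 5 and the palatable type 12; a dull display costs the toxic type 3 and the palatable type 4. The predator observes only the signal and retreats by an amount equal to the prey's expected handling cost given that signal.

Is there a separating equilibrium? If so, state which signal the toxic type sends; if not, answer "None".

Try toxic → bright display, palatable → dull display:
  If types separate, bright display earns payment 37 and dull display earns 19.
  Toxic: bright display gives 37 − 5 = 32; dull display gives 19 − 3 = 16. No deviation. ✓
  Palatable: dull display gives 19 − 4 = 15; bright display gives 37 − 12 = 25. Would deviate. ✗
Try toxic → dull display, palatable → bright display:
  If types separate, dull display earns payment 37 and bright display earns 19.
  Toxic: dull display gives 37 − 3 = 34; bright display gives 19 − 5 = 14. No deviation. ✓
  Palatable: bright display gives 19 − 12 = 7; dull display gives 37 − 4 = 33. Would deviate. ✗
Neither assignment is incentive-compatible.

None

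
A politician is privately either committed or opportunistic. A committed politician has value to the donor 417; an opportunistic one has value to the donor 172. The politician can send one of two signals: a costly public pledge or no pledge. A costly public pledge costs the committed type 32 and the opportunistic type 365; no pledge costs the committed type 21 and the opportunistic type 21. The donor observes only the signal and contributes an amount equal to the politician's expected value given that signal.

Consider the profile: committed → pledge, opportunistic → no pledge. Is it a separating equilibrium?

Yes

Under separation the donor infers type exactly: pledge → committed (pays 417), no pledge → opportunistic (pays 172).
Committed: pledge gives 417 − 32 = 385; no pledge gives 172 − 21 = 151. No deviation. ✓
Opportunistic: no pledge gives 172 − 21 = 151; pledge gives 417 − 365 = 52. No deviation. ✓
Both incentive constraints hold.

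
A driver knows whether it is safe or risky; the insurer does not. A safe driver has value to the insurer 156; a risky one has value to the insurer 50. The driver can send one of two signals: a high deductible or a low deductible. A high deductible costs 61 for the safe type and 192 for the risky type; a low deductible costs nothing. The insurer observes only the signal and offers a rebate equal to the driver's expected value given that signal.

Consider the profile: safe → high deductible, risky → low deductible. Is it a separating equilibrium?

Yes

Under separation the insurer infers type exactly: high deductible → safe (pays 156), low deductible → risky (pays 50).
Safe: high deductible gives 156 − 61 = 95; low deductible gives 50 − 0 = 50. No deviation. ✓
Risky: low deductible gives 50 − 0 = 50; high deductible gives 156 − 192 = -36. No deviation. ✓
Both incentive constraints hold.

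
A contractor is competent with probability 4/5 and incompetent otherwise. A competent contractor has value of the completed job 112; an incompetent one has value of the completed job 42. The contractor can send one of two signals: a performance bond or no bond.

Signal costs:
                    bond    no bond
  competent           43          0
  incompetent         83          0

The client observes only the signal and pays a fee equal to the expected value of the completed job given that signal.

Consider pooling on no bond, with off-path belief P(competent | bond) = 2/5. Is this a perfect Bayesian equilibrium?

Yes

At the pooled signal (no bond) the client holds the prior 4/5 and pays 4/5·112 + 1/5·42 = 98. Off-path (bond) belief 2/5 gives 2/5·112 + 3/5·42 = 70.
Competent: no bond gives 98 − 0 = 98; bond gives 70 − 43 = 27. Stays. ✓
Incompetent: no bond gives 98 − 0 = 98; bond gives 70 − 83 = -13. Stays. ✓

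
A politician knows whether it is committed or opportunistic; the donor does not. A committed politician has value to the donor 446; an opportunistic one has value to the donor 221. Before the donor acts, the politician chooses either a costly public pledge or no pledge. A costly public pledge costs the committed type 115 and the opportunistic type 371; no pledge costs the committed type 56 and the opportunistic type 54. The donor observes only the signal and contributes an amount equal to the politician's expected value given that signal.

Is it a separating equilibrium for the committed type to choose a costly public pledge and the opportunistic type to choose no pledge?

Yes

Under separation the donor infers type exactly: pledge → committed (pays 446), no pledge → opportunistic (pays 221).
Committed: pledge gives 446 − 115 = 331; no pledge gives 221 − 56 = 165. No deviation. ✓
Opportunistic: no pledge gives 221 − 54 = 167; pledge gives 446 − 371 = 75. No deviation. ✓
Neither type gains from mimicking the other.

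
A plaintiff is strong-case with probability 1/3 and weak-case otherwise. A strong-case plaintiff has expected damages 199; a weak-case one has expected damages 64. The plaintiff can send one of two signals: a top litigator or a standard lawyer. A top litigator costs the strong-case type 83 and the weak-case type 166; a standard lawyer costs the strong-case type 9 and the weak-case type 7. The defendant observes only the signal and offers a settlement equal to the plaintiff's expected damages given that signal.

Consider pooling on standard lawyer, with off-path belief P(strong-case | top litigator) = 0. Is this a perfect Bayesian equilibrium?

On the equilibrium path (standard lawyer) the defendant holds the prior 1/3 and pays 1/3·199 + 2/3·64 = 109. Off-path (top litigator) belief 0 gives 0·199 + 1·64 = 64.
Strong-case: standard lawyer gives 109 − 9 = 100; top litigator gives 64 − 83 = -19. Stays. ✓
Weak-case: standard lawyer gives 109 − 7 = 102; top litigator gives 64 − 166 = -102. Stays. ✓
Beliefs are Bayes-consistent on-path and both types best-respond.

Yes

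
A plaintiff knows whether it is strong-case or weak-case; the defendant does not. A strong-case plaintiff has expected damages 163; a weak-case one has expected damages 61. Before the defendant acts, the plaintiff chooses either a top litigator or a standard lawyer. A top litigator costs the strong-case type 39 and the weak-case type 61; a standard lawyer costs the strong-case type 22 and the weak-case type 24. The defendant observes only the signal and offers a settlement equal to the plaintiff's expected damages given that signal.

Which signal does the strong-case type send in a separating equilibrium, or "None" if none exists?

None

Try strong-case → top litigator, weak-case → standard lawyer:
  Under separation the defendant infers type exactly: top litigator → strong-case (pays 163), standard lawyer → weak-case (pays 61).
  Strong-case: top litigator gives 163 − 39 = 124; standard lawyer gives 61 − 22 = 39. No deviation. ✓
  Weak-case: standard lawyer gives 61 − 24 = 37; top litigator gives 163 − 61 = 102. Would deviate. ✗
Try strong-case → standard lawyer, weak-case → top litigator:
  Under separation the defendant infers type exactly: standard lawyer → strong-case (pays 163), top litigator → weak-case (pays 61).
  Strong-case: standard lawyer gives 163 − 22 = 141; top litigator gives 61 − 39 = 22. No deviation. ✓
  Weak-case: top litigator gives 61 − 61 = 0; standard lawyer gives 163 − 24 = 139. Would deviate. ✗
Neither assignment is incentive-compatible.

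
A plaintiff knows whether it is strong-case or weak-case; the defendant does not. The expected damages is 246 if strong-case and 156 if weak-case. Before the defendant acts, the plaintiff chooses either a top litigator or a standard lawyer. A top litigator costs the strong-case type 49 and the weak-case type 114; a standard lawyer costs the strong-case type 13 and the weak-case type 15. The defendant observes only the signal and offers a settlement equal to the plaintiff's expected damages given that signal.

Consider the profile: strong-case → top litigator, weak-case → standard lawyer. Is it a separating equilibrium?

Under separation the defendant infers type exactly: top litigator → strong-case (pays 246), standard lawyer → weak-case (pays 156).
Strong-case: top litigator gives 246 − 49 = 197; standard lawyer gives 156 − 13 = 143. No deviation. ✓
Weak-case: standard lawyer gives 156 − 15 = 141; top litigator gives 246 − 114 = 132. No deviation. ✓
Neither type gains from mimicking the other.

Yes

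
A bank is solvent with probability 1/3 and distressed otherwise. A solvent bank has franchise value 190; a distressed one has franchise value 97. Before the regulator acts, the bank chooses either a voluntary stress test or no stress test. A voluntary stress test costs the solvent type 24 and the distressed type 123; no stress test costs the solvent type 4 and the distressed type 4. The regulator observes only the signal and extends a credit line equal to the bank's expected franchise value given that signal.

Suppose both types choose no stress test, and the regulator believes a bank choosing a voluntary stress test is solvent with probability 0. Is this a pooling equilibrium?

Yes

At the pooled signal (no stress test) the regulator holds the prior 1/3 and pays 1/3·190 + 2/3·97 = 128. Off-path (stress test) belief 0 gives 0·190 + 1·97 = 97.
Solvent: no stress test gives 128 − 4 = 124; stress test gives 97 − 24 = 73. Stays. ✓
Distressed: no stress test gives 128 − 4 = 124; stress test gives 97 − 123 = -26. Stays. ✓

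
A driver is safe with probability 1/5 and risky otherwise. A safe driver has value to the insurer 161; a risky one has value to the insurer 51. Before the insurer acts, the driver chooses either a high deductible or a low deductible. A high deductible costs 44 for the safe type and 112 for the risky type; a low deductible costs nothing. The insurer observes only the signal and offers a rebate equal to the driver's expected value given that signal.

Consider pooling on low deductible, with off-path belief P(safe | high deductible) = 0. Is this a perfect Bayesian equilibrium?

On the equilibrium path (low deductible) the insurer holds the prior 1/5 and pays 1/5·161 + 4/5·51 = 73. Off-path (high deductible) belief 0 gives 0·161 + 1·51 = 51.
Safe: low deductible gives 73 − 0 = 73; high deductible gives 51 − 44 = 7. Stays. ✓
Risky: low deductible gives 73 − 0 = 73; high deductible gives 51 − 112 = -61. Stays. ✓
Beliefs are Bayes-consistent on-path and both types best-respond.

Yes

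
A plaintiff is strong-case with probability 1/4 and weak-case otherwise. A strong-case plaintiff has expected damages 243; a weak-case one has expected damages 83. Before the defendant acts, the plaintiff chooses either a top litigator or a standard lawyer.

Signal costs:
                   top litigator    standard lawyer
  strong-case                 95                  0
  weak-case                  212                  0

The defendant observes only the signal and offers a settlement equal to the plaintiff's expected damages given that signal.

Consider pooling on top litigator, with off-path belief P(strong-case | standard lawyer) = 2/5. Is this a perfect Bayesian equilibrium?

No

At the pooled signal (top litigator) the defendant holds the prior 1/4 and pays 1/4·243 + 3/4·83 = 123. Off-path (standard lawyer) belief 2/5 gives 2/5·243 + 3/5·83 = 147.
Strong-case: top litigator gives 123 − 95 = 28; standard lawyer gives 147 − 0 = 147. Deviates. ✗
Weak-case: top litigator gives 123 − 212 = -89; standard lawyer gives 147 − 0 = 147. Deviates. ✗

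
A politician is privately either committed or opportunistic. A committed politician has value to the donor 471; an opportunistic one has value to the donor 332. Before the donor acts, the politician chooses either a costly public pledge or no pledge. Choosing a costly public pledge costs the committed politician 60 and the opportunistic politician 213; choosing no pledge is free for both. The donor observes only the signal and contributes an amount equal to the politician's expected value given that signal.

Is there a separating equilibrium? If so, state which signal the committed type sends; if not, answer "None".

pledge

Try committed → pledge, opportunistic → no pledge:
  If types separate, pledge earns payment 471 and no pledge earns 332.
  Committed: pledge gives 471 − 60 = 411; no pledge gives 332 − 0 = 332. No deviation. ✓
  Opportunistic: no pledge gives 332 − 0 = 332; pledge gives 471 − 213 = 258. No deviation. ✓
Both hold — the committed type sends pledge.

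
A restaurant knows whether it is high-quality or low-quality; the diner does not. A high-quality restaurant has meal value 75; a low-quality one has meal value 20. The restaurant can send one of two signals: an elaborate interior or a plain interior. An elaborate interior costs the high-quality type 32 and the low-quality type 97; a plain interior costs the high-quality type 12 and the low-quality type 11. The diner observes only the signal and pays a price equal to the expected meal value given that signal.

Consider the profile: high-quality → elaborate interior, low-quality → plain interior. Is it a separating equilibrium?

Yes

If types separate, elaborate interior earns payment 75 and plain interior earns 20.
High-quality: elaborate interior gives 75 − 32 = 43; plain interior gives 20 − 12 = 8. No deviation. ✓
Low-quality: plain interior gives 20 − 11 = 9; elaborate interior gives 75 − 97 = -22. No deviation. ✓
Both incentive constraints hold.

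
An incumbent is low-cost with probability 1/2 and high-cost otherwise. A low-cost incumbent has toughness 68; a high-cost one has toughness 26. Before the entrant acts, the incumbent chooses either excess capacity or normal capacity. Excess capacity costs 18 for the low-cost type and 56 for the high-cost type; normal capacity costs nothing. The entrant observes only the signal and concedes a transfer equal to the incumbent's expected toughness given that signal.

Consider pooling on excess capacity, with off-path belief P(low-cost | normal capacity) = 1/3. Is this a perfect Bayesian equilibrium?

At the pooled signal (excess capacity) the entrant holds the prior 1/2 and pays 1/2·68 + 1/2·26 = 47. Off-path (normal capacity) belief 1/3 gives 1/3·68 + 2/3·26 = 40.
Low-cost: excess capacity gives 47 − 18 = 29; normal capacity gives 40 − 0 = 40. Deviates. ✗
High-cost: excess capacity gives 47 − 56 = -9; normal capacity gives 40 − 0 = 40. Deviates. ✗

No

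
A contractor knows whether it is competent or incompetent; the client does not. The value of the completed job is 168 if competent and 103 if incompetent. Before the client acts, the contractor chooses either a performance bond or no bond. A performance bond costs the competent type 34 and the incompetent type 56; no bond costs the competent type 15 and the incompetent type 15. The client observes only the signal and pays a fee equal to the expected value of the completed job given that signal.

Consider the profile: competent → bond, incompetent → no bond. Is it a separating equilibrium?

No

If types separate, bond earns payment 168 and no bond earns 103.
Competent: bond gives 168 − 34 = 134; no bond gives 103 − 15 = 88. No deviation. ✓
Incompetent: no bond gives 103 − 15 = 88; bond gives 168 − 56 = 112. Would deviate. ✗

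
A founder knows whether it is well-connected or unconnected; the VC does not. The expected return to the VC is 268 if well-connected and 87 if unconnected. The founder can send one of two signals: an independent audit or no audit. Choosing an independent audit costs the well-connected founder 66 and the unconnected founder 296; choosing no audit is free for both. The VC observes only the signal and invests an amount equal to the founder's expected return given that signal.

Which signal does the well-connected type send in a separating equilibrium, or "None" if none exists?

audit

Try well-connected → audit, unconnected → no audit:
  If types separate, audit earns payment 268 and no audit earns 87.
  Well-connected: audit gives 268 − 66 = 202; no audit gives 87 − 0 = 87. No deviation. ✓
  Unconnected: no audit gives 87 − 0 = 87; audit gives 268 − 296 = -28. No deviation. ✓
Both hold — the well-connected type sends audit.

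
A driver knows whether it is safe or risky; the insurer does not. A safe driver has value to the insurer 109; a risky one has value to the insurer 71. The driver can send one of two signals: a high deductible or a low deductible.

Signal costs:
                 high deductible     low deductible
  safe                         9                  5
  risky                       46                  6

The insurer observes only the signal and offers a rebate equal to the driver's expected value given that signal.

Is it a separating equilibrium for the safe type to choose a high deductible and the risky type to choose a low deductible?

Yes

Under separation the insurer infers type exactly: high deductible → safe (pays 109), low deductible → risky (pays 71).
Safe: high deductible gives 109 − 9 = 100; low deductible gives 71 − 5 = 66. No deviation. ✓
Risky: low deductible gives 71 − 6 = 65; high deductible gives 109 − 46 = 63. No deviation. ✓
Neither type gains from mimicking the other.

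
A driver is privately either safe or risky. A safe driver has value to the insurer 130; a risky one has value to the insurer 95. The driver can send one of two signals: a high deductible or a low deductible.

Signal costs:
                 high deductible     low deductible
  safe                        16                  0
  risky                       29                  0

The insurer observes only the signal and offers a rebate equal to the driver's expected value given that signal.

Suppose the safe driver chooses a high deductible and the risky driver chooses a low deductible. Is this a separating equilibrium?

No

Under separation the insurer infers type exactly: high deductible → safe (pays 130), low deductible → risky (pays 95).
Safe: high deductible gives 130 − 16 = 114; low deductible gives 95 − 0 = 95. No deviation. ✓
Risky: low deductible gives 95 − 0 = 95; high deductible gives 130 − 29 = 101. Would deviate. ✗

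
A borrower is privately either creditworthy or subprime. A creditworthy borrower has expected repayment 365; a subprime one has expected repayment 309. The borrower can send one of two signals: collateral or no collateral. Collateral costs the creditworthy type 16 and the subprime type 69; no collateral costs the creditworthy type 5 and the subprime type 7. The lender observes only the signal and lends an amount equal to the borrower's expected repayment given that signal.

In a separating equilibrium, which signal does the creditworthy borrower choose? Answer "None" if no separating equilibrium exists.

collateral

Try creditworthy → collateral, subprime → no collateral:
  If types separate, collateral earns payment 365 and no collateral earns 309.
  Creditworthy: collateral gives 365 − 16 = 349; no collateral gives 309 − 5 = 304. No deviation. ✓
  Subprime: no collateral gives 309 − 7 = 302; collateral gives 365 − 69 = 296. No deviation. ✓
Both hold — the creditworthy type sends collateral.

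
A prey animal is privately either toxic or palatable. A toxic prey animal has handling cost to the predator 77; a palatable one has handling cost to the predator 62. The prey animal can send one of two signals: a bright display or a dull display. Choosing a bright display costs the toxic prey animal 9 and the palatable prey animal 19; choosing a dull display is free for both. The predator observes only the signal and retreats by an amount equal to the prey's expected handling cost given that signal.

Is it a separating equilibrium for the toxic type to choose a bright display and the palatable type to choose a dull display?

Yes

Under separation the predator infers type exactly: bright display → toxic (pays 77), dull display → palatable (pays 62).
Toxic: bright display gives 77 − 9 = 68; dull display gives 62 − 0 = 62. No deviation. ✓
Palatable: dull display gives 62 − 0 = 62; bright display gives 77 − 19 = 58. No deviation. ✓
Neither type gains from mimicking the other.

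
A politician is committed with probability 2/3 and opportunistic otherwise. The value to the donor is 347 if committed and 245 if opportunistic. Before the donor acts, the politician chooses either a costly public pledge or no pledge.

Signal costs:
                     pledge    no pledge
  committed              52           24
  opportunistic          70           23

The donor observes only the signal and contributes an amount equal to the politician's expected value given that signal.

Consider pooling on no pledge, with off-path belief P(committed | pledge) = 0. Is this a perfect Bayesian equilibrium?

On the equilibrium path (no pledge) the donor holds the prior 2/3 and pays 2/3·347 + 1/3·245 = 313. Off-path (pledge) belief 0 gives 0·347 + 1·245 = 245.
Committed: no pledge gives 313 − 24 = 289; pledge gives 245 − 52 = 193. Stays. ✓
Opportunistic: no pledge gives 313 − 23 = 290; pledge gives 245 − 70 = 175. Stays. ✓
Beliefs are Bayes-consistent on-path and both types best-respond.

Yes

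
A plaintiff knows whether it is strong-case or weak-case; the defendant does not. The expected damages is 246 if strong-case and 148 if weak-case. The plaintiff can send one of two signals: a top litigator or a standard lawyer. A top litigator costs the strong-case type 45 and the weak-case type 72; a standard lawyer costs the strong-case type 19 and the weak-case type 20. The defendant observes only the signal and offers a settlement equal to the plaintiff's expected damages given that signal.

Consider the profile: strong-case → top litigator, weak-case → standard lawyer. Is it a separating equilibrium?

No

If types separate, top litigator earns payment 246 and standard lawyer earns 148.
Strong-case: top litigator gives 246 − 45 = 201; standard lawyer gives 148 − 19 = 129. No deviation. ✓
Weak-case: standard lawyer gives 148 − 20 = 128; top litigator gives 246 − 72 = 174. Would deviate. ✗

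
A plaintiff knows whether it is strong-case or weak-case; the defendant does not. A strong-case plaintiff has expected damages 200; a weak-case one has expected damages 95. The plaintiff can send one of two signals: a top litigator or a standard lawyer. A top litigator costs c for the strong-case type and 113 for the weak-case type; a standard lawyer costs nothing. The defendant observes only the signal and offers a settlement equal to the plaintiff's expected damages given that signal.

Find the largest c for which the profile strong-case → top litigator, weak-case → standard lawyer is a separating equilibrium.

Under separation: top litigator → strong-case (pays 200); standard lawyer → weak-case (pays 95).
Weak-case: 95 − 0 = 95 ≥ 200 − 113 = 87. Holds regardless of c. ✓
Strong-case: 200 − c ≥ 95 − 0, so c ≤ 200 − 95 = 105.

105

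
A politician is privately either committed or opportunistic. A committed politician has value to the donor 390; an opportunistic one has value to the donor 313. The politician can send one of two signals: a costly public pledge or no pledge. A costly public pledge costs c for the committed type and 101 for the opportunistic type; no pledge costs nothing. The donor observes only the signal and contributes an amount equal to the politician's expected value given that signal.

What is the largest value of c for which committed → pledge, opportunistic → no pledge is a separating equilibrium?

Under separation: pledge → committed (pays 390); no pledge → opportunistic (pays 313).
Opportunistic: 313 − 0 = 313 ≥ 390 − 101 = 289. Holds regardless of c. ✓
Committed: 390 − c ≥ 313 − 0, so c ≤ 390 − 313 = 77.

77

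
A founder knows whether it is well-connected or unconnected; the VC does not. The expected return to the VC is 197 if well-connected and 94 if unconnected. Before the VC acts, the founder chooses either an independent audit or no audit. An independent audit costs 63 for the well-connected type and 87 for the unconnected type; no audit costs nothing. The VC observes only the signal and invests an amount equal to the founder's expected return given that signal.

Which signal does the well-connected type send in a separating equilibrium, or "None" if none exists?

None

Try well-connected → audit, unconnected → no audit:
  Under separation the VC infers type exactly: audit → well-connected (pays 197), no audit → unconnected (pays 94).
  Well-connected: audit gives 197 − 63 = 134; no audit gives 94 − 0 = 94. No deviation. ✓
  Unconnected: no audit gives 94 − 0 = 94; audit gives 197 − 87 = 110. Would deviate. ✗
Try well-connected → no audit, unconnected → audit:
  Under separation the VC infers type exactly: no audit → well-connected (pays 197), audit → unconnected (pays 94).
  Well-connected: no audit gives 197 − 0 = 197; audit gives 94 − 63 = 31. No deviation. ✓
  Unconnected: audit gives 94 − 87 = 7; no audit gives 197 − 0 = 197. Would deviate. ✗
Neither assignment is incentive-compatible.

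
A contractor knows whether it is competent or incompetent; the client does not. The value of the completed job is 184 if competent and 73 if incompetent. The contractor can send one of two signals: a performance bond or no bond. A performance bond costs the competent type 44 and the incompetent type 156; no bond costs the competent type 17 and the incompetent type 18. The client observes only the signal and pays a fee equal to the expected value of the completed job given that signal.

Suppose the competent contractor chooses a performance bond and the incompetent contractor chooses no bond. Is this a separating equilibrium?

If types separate, bond earns payment 184 and no bond earns 73.
Competent: bond gives 184 − 44 = 140; no bond gives 73 − 17 = 56. No deviation. ✓
Incompetent: no bond gives 73 − 18 = 55; bond gives 184 − 156 = 28. No deviation. ✓
Both incentive constraints hold.

Yes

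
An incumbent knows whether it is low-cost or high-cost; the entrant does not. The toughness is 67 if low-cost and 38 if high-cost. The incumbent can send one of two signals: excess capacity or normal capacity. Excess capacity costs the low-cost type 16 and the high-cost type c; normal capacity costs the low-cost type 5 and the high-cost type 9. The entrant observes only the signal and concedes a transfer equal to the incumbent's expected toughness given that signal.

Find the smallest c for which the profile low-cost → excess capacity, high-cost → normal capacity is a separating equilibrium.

Under separation: excess capacity → low-cost (pays 67); normal capacity → high-cost (pays 38).
Low-cost: 67 − 16 = 51 ≥ 38 − 5 = 33. Holds regardless of c. ✓
High-cost: 38 − 9 ≥ 67 − c, so c ≥ 67 − 29 = 38.

38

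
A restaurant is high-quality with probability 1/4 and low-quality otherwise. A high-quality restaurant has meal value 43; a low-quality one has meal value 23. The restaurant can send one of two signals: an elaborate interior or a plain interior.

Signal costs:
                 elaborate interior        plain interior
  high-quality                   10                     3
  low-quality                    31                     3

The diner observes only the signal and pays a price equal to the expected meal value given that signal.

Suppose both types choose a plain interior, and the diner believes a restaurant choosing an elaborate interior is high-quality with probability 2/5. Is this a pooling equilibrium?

Yes

At the pooled signal (plain interior) the diner holds the prior 1/4 and pays 1/4·43 + 3/4·23 = 28. Off-path (elaborate interior) belief 2/5 gives 2/5·43 + 3/5·23 = 31.
High-quality: plain interior gives 28 − 3 = 25; elaborate interior gives 31 − 10 = 21. Stays. ✓
Low-quality: plain interior gives 28 − 3 = 25; elaborate interior gives 31 − 31 = 0. Stays. ✓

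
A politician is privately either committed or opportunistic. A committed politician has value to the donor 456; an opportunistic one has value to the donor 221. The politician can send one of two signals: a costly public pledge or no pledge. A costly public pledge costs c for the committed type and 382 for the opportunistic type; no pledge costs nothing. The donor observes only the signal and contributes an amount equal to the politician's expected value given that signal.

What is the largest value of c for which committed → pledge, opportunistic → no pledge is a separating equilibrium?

235

Under separation: pledge → committed (pays 456); no pledge → opportunistic (pays 221).
Opportunistic: 221 − 0 = 221 ≥ 456 − 382 = 74. Holds regardless of c. ✓
Committed: 456 − c ≥ 221 − 0, so c ≤ 456 − 221 = 235.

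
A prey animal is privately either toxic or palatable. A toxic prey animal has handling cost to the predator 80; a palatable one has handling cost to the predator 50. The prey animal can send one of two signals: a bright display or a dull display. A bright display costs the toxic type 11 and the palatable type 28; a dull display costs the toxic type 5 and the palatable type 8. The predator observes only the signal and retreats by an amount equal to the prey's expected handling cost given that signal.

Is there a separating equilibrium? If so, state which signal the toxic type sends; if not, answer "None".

None

Try toxic → bright display, palatable → dull display:
  If types separate, bright display earns payment 80 and dull display earns 50.
  Toxic: bright display gives 80 − 11 = 69; dull display gives 50 − 5 = 45. No deviation. ✓
  Palatable: dull display gives 50 − 8 = 42; bright display gives 80 − 28 = 52. Would deviate. ✗
Try toxic → dull display, palatable → bright display:
  If types separate, dull display earns payment 80 and bright display earns 50.
  Toxic: dull display gives 80 − 5 = 75; bright display gives 50 − 11 = 39. No deviation. ✓
  Palatable: bright display gives 50 − 28 = 22; dull display gives 80 − 8 = 72. Would deviate. ✗
Neither assignment is incentive-compatible.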